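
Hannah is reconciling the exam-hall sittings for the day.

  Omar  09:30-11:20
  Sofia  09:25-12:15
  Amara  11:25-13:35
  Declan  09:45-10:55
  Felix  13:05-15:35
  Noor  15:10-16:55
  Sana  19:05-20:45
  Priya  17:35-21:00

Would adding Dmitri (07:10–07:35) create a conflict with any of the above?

Sofia: starts 09:25 at or after Dmitri ends 07:35 → clear.
Omar: starts 09:30 at or after Dmitri ends 07:35 → clear.
Declan: starts 09:45 at or after Dmitri ends 07:35 → clear.
Amara: starts 11:25 at or after Dmitri ends 07:35 → clear.
Felix: starts 13:05 at or after Dmitri ends 07:35 → clear.
Noor: starts 15:10 at or after Dmitri ends 07:35 → clear.
Priya: starts 17:35 at or after Dmitri ends 07:35 → clear.
Sana: starts 19:05 at or after Dmitri ends 07:35 → clear.

No — it doesn't clash with anything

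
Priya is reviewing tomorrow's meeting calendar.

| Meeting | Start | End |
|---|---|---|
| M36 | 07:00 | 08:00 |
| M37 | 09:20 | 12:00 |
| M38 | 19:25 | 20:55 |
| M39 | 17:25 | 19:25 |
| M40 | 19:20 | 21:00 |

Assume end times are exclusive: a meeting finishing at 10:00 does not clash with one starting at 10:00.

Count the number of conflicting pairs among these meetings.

Two intervals overlap when each starts before the other ends.
Sorted by start: M36, M37, M39, M40, M38.
M37 starts after M36 ends — done with M36.
M39 starts after M37 ends — done with M37.
M40 starts before M39 ends → M39 and M40 overlap.
M38 starts exactly when M39 ends (back-to-back, no overlap).
M38 starts before M40 ends → M40 and M38 overlap.
Overlapping pairs: M38 & M40, M39 & M40 — 2 in total.

2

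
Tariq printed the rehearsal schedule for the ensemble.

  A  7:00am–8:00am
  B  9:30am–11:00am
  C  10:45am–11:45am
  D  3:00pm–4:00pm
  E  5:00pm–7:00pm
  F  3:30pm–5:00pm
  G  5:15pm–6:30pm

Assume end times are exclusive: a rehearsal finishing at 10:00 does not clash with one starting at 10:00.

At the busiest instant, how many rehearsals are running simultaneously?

Walk through starts and ends in time order (an end at T is processed before a start at T):
7:00am start A → 1
8:00am end A → 0
9:30am start B → 1
10:45am start C → 2
11:00am end B → 1
11:45am end C → 0
3:00pm start D → 1
3:30pm start F → 2
4:00pm end D → 1
5:00pm end F → 0
5:00pm start E → 1
5:15pm start G → 2
6:30pm end G → 1
7:00pm end E → 0
Peak is 2, at 10:45am (B, C).

2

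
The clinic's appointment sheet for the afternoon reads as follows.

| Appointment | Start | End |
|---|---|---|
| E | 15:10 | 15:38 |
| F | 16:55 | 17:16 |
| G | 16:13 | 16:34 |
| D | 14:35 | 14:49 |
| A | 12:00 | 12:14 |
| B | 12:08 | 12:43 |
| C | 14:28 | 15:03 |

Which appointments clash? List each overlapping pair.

A & B, C & D

Sorted by start: A, B, C, D, E, G, F.
B starts before A ends → A and B overlap.
C starts after A ends; A is clear from here.
C starts after B ends; B is clear from here.
D starts before C ends → C and D overlap.
E starts after C ends; C is clear from here.
E starts after D ends; D is clear from here.
G starts after E ends; E is clear from here.
F starts after G ends.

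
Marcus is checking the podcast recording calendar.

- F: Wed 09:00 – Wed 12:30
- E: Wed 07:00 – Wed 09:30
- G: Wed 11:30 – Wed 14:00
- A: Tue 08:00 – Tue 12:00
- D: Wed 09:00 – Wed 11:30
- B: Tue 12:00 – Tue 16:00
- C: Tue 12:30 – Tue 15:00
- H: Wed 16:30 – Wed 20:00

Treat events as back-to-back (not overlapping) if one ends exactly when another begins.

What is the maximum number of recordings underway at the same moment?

Walk through starts and ends in time order (an end at T is processed before a start at T):
Tue 08:00 start A → 1
Tue 12:00 end A → 0
Tue 12:00 start B → 1
Tue 12:30 start C → 2
Tue 15:00 end C → 1
Tue 16:00 end B → 0
Wed 07:00 start E → 1
Wed 09:00 start D → 2
Wed 09:00 start F → 3
Wed 09:30 end E → 2
Wed 11:30 end D → 1
Wed 11:30 start G → 2
Wed 12:30 end F → 1
Wed 14:00 end G → 0
Wed 16:30 start H → 1
Wed 20:00 end H → 0
Peak is 3, at Wed 09:00 (D, E, F).

3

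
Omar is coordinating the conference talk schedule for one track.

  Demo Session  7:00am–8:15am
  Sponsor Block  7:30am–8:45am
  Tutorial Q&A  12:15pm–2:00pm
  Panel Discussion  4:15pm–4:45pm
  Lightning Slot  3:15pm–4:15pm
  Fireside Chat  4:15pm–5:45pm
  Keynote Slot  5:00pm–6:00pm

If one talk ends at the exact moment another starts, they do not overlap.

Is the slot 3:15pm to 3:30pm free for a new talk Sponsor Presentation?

No — it overlaps Lightning Slot

Demo Session: ends 8:15am at or before Sponsor Presentation starts 3:15pm → clear.
Sponsor Block: ends 8:45am at or before Sponsor Presentation starts 3:15pm → clear.
Tutorial Q&A: ends 2:00pm at or before Sponsor Presentation starts 3:15pm → clear.
Lightning Slot: starts 3:15pm before Sponsor Presentation ends 3:30pm, and ends 4:15pm after Sponsor Presentation starts 3:15pm → overlap.
Panel Discussion: starts 4:15pm at or after Sponsor Presentation ends 3:30pm → clear.
Fireside Chat: starts 4:15pm at or after Sponsor Presentation ends 3:30pm → clear.
Keynote Slot: starts 5:00pm at or after Sponsor Presentation ends 3:30pm → clear.
Sponsor Presentation overlaps Lightning Slot.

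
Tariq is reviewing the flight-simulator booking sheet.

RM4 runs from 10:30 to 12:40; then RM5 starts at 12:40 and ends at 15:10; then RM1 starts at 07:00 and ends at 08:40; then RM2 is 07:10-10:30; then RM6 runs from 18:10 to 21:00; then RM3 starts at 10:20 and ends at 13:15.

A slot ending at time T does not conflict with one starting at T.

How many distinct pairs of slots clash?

Sorted by start: RM1, RM2, RM3, RM4, RM5, RM6.
RM2 starts before RM1 ends → RM1 and RM2 overlap.
RM3 starts after RM1 ends, so RM1 has no further overlaps.
RM3 starts before RM2 ends → RM2 and RM3 overlap.
RM4 starts exactly when RM2 ends (back-to-back, no overlap), so RM2 has no further overlaps.
RM4 starts before RM3 ends → RM3 and RM4 overlap.
RM5 starts before RM3 ends → RM3 and RM5 overlap.
RM6 starts after RM3 ends.
RM5 starts exactly when RM4 ends (back-to-back, no overlap), so RM4 has no further overlaps.
RM6 starts after RM5 ends.
Overlapping pairs: RM1 & RM2, RM2 & RM3, RM3 & RM4, RM3 & RM5 — 4 in total.

4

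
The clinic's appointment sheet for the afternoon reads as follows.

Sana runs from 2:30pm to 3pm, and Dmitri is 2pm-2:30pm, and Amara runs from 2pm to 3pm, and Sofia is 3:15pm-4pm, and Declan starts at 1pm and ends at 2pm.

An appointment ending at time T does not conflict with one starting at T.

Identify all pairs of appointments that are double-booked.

Sorted by start: Declan, Amara, Dmitri, Sana, Sofia.
Amara starts exactly when Declan ends (back-to-back, no overlap) — done with Declan.
Dmitri starts before Amara ends → Amara and Dmitri overlap.
Sana starts before Amara ends → Amara and Sana overlap.
Sofia starts after Amara ends.
Sana starts exactly when Dmitri ends (back-to-back, no overlap) — done with Dmitri.
Sofia starts after Sana ends.

Amara & Dmitri, Amara & Sana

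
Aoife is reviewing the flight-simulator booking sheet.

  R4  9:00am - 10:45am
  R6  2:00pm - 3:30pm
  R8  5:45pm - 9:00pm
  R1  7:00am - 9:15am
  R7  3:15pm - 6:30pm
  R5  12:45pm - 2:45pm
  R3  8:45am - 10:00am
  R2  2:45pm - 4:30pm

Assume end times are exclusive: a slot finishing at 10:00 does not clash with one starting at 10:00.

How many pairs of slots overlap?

8

Check each pair: they overlap iff neither finishes before the other starts.
Sorted by start: R1, R3, R4, R5, R6, R2, R7, R8.
R3 starts before R1 ends → R1 and R3 overlap.
R4 starts before R1 ends → R1 and R4 overlap.
R5 starts after R1 ends — done with R1.
R4 starts before R3 ends → R3 and R4 overlap.
R5 starts after R3 ends — done with R3.
R5 starts after R4 ends — done with R4.
R6 starts before R5 ends → R5 and R6 overlap.
R2 starts exactly when R5 ends (back-to-back, no overlap) — done with R5.
R2 starts before R6 ends → R6 and R2 overlap.
R7 starts before R6 ends → R6 and R7 overlap.
R8 starts after R6 ends.
R7 starts before R2 ends → R2 and R7 overlap.
R8 starts after R2 ends.
R8 starts before R7 ends → R7 and R8 overlap.
Overlapping pairs: R1 & R3, R1 & R4, R2 & R6, R2 & R7, R3 & R4, R5 & R6, R6 & R7, R7 & R8 — 8 in total.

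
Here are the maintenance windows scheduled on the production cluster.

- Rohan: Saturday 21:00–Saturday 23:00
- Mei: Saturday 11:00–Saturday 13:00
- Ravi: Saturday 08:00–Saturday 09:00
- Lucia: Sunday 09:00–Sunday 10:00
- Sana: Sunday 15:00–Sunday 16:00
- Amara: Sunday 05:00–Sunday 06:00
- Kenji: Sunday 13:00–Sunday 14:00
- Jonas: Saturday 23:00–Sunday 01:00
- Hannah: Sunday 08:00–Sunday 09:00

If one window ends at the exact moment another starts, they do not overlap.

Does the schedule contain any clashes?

No

Sorted by start: Ravi, Mei, Rohan, Jonas, Amara, Hannah, Lucia, Kenji, Sana.
Mei starts after Ravi ends; Ravi is clear from here.
Rohan starts after Mei ends; Mei is clear from here.
Jonas starts exactly when Rohan ends (back-to-back, no overlap); Rohan is clear from here.
Amara starts after Jonas ends; Jonas is clear from here.
Hannah starts after Amara ends; Amara is clear from here.
Lucia starts exactly when Hannah ends (back-to-back, no overlap); Hannah is clear from here.
Kenji starts after Lucia ends; Lucia is clear from here.
Sana starts after Kenji ends.
Every pair is clear; the schedule has no overlaps.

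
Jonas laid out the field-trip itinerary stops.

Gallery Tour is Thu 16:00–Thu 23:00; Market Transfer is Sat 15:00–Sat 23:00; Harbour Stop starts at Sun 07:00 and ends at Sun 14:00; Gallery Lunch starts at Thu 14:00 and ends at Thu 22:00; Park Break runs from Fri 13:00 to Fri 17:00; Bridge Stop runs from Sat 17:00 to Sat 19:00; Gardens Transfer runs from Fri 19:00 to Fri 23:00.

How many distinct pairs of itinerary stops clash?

2

Two intervals overlap when each starts before the other ends.
Sorted by start: Gallery Lunch, Gallery Tour, Park Break, Gardens Transfer, Market Transfer, Bridge Stop, Harbour Stop.
Gallery Tour starts before Gallery Lunch ends → Gallery Lunch and Gallery Tour overlap.
Park Break starts after Gallery Lunch ends; Gallery Lunch is clear from here.
Park Break starts after Gallery Tour ends; Gallery Tour is clear from here.
Gardens Transfer starts after Park Break ends; Park Break is clear from here.
Market Transfer starts after Gardens Transfer ends; Gardens Transfer is clear from here.
Bridge Stop starts before Market Transfer ends → Market Transfer and Bridge Stop overlap.
Harbour Stop starts after Market Transfer ends.
Harbour Stop starts after Bridge Stop ends.
Overlapping pairs: Bridge Stop & Market Transfer, Gallery Lunch & Gallery Tour — 2 in total.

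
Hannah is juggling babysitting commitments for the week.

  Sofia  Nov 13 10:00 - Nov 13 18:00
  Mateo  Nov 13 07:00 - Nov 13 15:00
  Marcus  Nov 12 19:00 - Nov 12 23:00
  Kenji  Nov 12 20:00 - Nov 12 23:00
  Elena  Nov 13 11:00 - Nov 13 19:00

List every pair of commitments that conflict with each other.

Elena & Mateo, Elena & Sofia, Kenji & Marcus, Mateo & Sofia

Check each pair: they overlap iff neither finishes before the other starts.
Sorted by start: Marcus, Kenji, Mateo, Sofia, Elena.
Kenji starts before Marcus ends → Marcus and Kenji overlap.
Mateo starts after Marcus ends, so nothing later overlaps Marcus either.
Mateo starts after Kenji ends, so nothing later overlaps Kenji either.
Sofia starts before Mateo ends → Mateo and Sofia overlap.
Elena starts before Mateo ends → Mateo and Elena overlap.
Elena starts before Sofia ends → Sofia and Elena overlap.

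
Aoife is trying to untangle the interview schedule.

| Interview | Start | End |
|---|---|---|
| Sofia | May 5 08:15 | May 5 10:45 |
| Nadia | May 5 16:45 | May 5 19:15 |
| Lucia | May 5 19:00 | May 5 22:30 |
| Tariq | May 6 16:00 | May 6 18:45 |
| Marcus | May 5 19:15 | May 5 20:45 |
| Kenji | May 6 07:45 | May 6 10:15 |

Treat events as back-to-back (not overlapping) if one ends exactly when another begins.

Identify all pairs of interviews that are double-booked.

Lucia & Marcus, Lucia & Nadia

Two intervals overlap when each starts before the other ends.
Sorted by start: Sofia, Nadia, Lucia, Marcus, Kenji, Tariq.
Nadia starts after Sofia ends, so Sofia has no further overlaps.
Lucia starts before Nadia ends → Nadia and Lucia overlap.
Marcus starts exactly when Nadia ends (back-to-back, no overlap), so Nadia has no further overlaps.
Marcus starts before Lucia ends → Lucia and Marcus overlap.
Kenji starts after Lucia ends, so Lucia has no further overlaps.
Kenji starts after Marcus ends, so Marcus has no further overlaps.
Tariq starts after Kenji ends.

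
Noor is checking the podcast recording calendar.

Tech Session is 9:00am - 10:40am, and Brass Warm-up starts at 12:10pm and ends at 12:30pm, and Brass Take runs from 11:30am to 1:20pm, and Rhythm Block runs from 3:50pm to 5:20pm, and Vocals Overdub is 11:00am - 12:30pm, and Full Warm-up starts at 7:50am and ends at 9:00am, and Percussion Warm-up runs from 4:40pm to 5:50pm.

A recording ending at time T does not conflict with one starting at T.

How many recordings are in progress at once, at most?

Walk through starts and ends in time order (an end at T is processed before a start at T):
7:50am start Full Warm-up → 1
9:00am end Full Warm-up → 0
9:00am start Tech Session → 1
10:40am end Tech Session → 0
11:00am start Vocals Overdub → 1
11:30am start Brass Take → 2
12:10pm start Brass Warm-up → 3
12:30pm end Brass Warm-up → 2
12:30pm end Vocals Overdub → 1
1:20pm end Brass Take → 0
3:50pm start Rhythm Block → 1
4:40pm start Percussion Warm-up → 2
5:20pm end Rhythm Block → 1
5:50pm end Percussion Warm-up → 0
Peak is 3, at 12:10pm (Brass Take, Brass Warm-up, Vocals Overdub).

3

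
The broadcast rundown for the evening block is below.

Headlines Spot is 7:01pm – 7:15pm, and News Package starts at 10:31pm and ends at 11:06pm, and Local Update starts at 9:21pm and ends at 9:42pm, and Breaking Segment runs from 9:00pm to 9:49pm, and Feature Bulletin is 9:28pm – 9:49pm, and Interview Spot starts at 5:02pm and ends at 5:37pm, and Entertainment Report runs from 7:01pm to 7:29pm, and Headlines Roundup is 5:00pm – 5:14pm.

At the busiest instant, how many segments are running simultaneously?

Sort all start/end points and keep a running count:
5:00pm start Headlines Roundup → 1
5:02pm start Interview Spot → 2
5:14pm end Headlines Roundup → 1
5:37pm end Interview Spot → 0
7:01pm start Entertainment Report → 1
7:01pm start Headlines Spot → 2
7:15pm end Headlines Spot → 1
7:29pm end Entertainment Report → 0
9:00pm start Breaking Segment → 1
9:21pm start Local Update → 2
9:28pm start Feature Bulletin → 3
9:42pm end Local Update → 2
9:49pm end Breaking Segment → 1
9:49pm end Feature Bulletin → 0
10:31pm start News Package → 1
11:06pm end News Package → 0
Peak is 3, at 9:28pm (Breaking Segment, Feature Bulletin, Local Update).

3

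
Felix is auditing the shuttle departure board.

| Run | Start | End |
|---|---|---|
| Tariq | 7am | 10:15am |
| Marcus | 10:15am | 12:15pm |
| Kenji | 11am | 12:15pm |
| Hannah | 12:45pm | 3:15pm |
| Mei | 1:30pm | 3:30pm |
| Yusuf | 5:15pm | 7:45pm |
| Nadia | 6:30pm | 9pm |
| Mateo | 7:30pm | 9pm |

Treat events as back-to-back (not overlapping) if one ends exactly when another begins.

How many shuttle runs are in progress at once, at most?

3

Walk through starts and ends in time order (an end at T is processed before a start at T):
7am start Tariq → 1
10:15am end Tariq → 0
10:15am start Marcus → 1
11am start Kenji → 2
12:15pm end Kenji → 1
12:15pm end Marcus → 0
12:45pm start Hannah → 1
1:30pm start Mei → 2
3:15pm end Hannah → 1
3:30pm end Mei → 0
5:15pm start Yusuf → 1
6:30pm start Nadia → 2
7:30pm start Mateo → 3
7:45pm end Yusuf → 2
9pm end Mateo → 1
9pm end Nadia → 0
Peak is 3, at 7:30pm (Mateo, Nadia, Yusuf).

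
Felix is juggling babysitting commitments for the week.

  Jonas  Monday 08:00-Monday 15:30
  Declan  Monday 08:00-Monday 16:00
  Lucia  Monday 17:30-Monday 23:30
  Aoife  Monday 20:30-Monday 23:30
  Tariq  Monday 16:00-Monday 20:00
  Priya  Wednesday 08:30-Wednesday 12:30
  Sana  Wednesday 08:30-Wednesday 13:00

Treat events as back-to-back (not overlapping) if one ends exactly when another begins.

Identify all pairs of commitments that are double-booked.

Aoife & Lucia, Declan & Jonas, Lucia & Tariq, Priya & Sana

Two intervals overlap when each starts before the other ends.
Sorted by start: Jonas, Declan, Tariq, Lucia, Aoife, Priya, Sana.
Declan starts before Jonas ends → Jonas and Declan overlap.
Tariq starts after Jonas ends; Jonas is clear from here.
Tariq starts exactly when Declan ends (back-to-back, no overlap); Declan is clear from here.
Lucia starts before Tariq ends → Tariq and Lucia overlap.
Aoife starts after Tariq ends; Tariq is clear from here.
Aoife starts before Lucia ends → Lucia and Aoife overlap.
Priya starts after Lucia ends; Lucia is clear from here.
Priya starts after Aoife ends; Aoife is clear from here.
Sana starts before Priya ends → Priya and Sana overlap.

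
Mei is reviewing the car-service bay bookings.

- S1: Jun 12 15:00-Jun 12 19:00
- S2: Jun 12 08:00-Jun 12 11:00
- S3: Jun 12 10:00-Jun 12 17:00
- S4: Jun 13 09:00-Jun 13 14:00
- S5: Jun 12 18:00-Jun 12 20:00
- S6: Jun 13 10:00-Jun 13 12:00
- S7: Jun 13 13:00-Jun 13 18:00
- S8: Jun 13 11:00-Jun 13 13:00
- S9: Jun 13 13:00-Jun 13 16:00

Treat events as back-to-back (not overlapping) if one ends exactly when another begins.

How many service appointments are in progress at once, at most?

3

Sort all start/end points and keep a running count:
Jun 12 08:00 start S2 → 1
Jun 12 10:00 start S3 → 2
Jun 12 11:00 end S2 → 1
Jun 12 15:00 start S1 → 2
Jun 12 17:00 end S3 → 1
Jun 12 18:00 start S5 → 2
Jun 12 19:00 end S1 → 1
Jun 12 20:00 end S5 → 0
Jun 13 09:00 start S4 → 1
Jun 13 10:00 start S6 → 2
Jun 13 11:00 start S8 → 3
Jun 13 12:00 end S6 → 2
Jun 13 13:00 end S8 → 1
Jun 13 13:00 start S7 → 2
Jun 13 13:00 start S9 → 3
Jun 13 14:00 end S4 → 2
Jun 13 16:00 end S9 → 1
Jun 13 18:00 end S7 → 0
Peak is 3, at Jun 13 11:00 (S4, S6, S8).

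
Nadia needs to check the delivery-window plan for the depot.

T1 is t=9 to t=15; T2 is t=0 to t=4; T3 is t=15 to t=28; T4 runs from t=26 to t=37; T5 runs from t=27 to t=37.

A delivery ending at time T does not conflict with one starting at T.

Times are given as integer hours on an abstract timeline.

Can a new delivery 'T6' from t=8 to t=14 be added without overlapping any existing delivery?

T2: ends t=4 at or before T6 starts t=8 → clear.
T1: starts t=9 before T6 ends t=14, and ends t=15 after T6 starts t=8 → overlap.
T3: starts t=15 at or after T6 ends t=14 → clear.
T4: starts t=26 at or after T6 ends t=14 → clear.
T5: starts t=27 at or after T6 ends t=14 → clear.
T6 overlaps T1.

No — it overlaps T1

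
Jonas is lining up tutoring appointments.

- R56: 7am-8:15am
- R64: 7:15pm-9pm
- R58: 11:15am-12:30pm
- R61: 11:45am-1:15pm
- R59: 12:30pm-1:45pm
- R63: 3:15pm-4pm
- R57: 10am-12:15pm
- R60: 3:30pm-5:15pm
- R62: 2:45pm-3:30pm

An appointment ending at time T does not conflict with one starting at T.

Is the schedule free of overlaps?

No

Check each pair: they overlap iff neither finishes before the other starts.
Sorted by start: R56, R57, R58, R61, R59, R62, R63, R60, R64.
R57 starts after R56 ends; R56 is clear from here.
R58 starts before R57 ends → R57 and R58 overlap.
That's a conflict, so the schedule is not conflict-free.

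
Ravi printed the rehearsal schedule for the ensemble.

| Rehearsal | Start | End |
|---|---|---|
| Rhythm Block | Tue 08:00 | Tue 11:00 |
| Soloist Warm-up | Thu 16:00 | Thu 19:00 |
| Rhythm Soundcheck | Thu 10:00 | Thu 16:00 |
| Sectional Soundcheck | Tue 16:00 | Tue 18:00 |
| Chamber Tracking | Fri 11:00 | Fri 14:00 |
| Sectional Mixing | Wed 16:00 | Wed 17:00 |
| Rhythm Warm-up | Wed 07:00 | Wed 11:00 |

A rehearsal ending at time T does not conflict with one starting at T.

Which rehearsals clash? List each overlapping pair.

Two intervals overlap when each starts before the other ends.
Sorted by start: Rhythm Block, Sectional Soundcheck, Rhythm Warm-up, Sectional Mixing, Rhythm Soundcheck, Soloist Warm-up, Chamber Tracking.
Sectional Soundcheck starts after Rhythm Block ends, so nothing later overlaps Rhythm Block either.
Rhythm Warm-up starts after Sectional Soundcheck ends, so nothing later overlaps Sectional Soundcheck either.
Sectional Mixing starts after Rhythm Warm-up ends, so nothing later overlaps Rhythm Warm-up either.
Rhythm Soundcheck starts after Sectional Mixing ends, so nothing later overlaps Sectional Mixing either.
Soloist Warm-up starts exactly when Rhythm Soundcheck ends (back-to-back, no overlap), so nothing later overlaps Rhythm Soundcheck either.
Chamber Tracking starts after Soloist Warm-up ends.

no overlapping pairs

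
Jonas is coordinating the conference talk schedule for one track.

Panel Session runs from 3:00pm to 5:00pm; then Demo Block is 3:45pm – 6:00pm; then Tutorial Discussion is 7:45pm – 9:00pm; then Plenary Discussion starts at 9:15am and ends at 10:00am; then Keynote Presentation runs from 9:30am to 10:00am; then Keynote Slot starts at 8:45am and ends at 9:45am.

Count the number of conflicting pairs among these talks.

Sorted by start: Keynote Slot, Plenary Discussion, Keynote Presentation, Panel Session, Demo Block, Tutorial Discussion.
Plenary Discussion starts before Keynote Slot ends → Keynote Slot and Plenary Discussion overlap.
Keynote Presentation starts before Keynote Slot ends → Keynote Slot and Keynote Presentation overlap.
Panel Session starts after Keynote Slot ends, so nothing later overlaps Keynote Slot either.
Keynote Presentation starts before Plenary Discussion ends → Plenary Discussion and Keynote Presentation overlap.
Panel Session starts after Plenary Discussion ends, so nothing later overlaps Plenary Discussion either.
Panel Session starts after Keynote Presentation ends, so nothing later overlaps Keynote Presentation either.
Demo Block starts before Panel Session ends → Panel Session and Demo Block overlap.
Tutorial Discussion starts after Panel Session ends.
Tutorial Discussion starts after Demo Block ends.
Overlapping pairs: Demo Block & Panel Session, Keynote Presentation & Keynote Slot, Keynote Presentation & Plenary Discussion, Keynote Slot & Plenary Discussion — 4 in total.

4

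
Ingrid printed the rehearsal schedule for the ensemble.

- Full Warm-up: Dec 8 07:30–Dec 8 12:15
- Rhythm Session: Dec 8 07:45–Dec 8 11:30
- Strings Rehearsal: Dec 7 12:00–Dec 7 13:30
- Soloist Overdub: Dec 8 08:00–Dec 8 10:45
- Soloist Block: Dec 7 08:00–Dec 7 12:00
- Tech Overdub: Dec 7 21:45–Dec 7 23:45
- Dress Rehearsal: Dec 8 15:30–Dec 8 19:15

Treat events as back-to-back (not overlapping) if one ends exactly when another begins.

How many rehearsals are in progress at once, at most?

Walk through starts and ends in time order (an end at T is processed before a start at T):
Dec 7 08:00 start Soloist Block → 1
Dec 7 12:00 end Soloist Block → 0
Dec 7 12:00 start Strings Rehearsal → 1
Dec 7 13:30 end Strings Rehearsal → 0
Dec 7 21:45 start Tech Overdub → 1
Dec 7 23:45 end Tech Overdub → 0
Dec 8 07:30 start Full Warm-up → 1
Dec 8 07:45 start Rhythm Session → 2
Dec 8 08:00 start Soloist Overdub → 3
Dec 8 10:45 end Soloist Overdub → 2
Dec 8 11:30 end Rhythm Session → 1
Dec 8 12:15 end Full Warm-up → 0
Dec 8 15:30 start Dress Rehearsal → 1
Dec 8 19:15 end Dress Rehearsal → 0
Peak is 3, at Dec 8 08:00 (Full Warm-up, Rhythm Session, Soloist Overdub).

3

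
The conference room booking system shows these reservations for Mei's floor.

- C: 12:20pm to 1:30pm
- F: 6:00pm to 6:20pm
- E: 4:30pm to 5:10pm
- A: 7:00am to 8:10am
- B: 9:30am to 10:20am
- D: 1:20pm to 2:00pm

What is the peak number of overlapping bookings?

Sort all start/end points and keep a running count:
7:00am start A → 1
8:10am end A → 0
9:30am start B → 1
10:20am end B → 0
12:20pm start C → 1
1:20pm start D → 2
1:30pm end C → 1
2:00pm end D → 0
4:30pm start E → 1
5:10pm end E → 0
6:00pm start F → 1
6:20pm end F → 0
Peak is 2, at 1:20pm (C, D).

2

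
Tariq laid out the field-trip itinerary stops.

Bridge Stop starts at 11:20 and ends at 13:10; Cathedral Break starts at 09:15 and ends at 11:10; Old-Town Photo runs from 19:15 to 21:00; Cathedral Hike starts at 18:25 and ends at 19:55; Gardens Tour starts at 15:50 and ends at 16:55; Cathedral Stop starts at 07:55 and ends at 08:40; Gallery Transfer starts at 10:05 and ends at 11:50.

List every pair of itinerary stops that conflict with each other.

Sorted by start: Cathedral Stop, Cathedral Break, Gallery Transfer, Bridge Stop, Gardens Tour, Cathedral Hike, Old-Town Photo.
Cathedral Break starts after Cathedral Stop ends, so Cathedral Stop has no further overlaps.
Gallery Transfer starts before Cathedral Break ends → Cathedral Break and Gallery Transfer overlap.
Bridge Stop starts after Cathedral Break ends, so Cathedral Break has no further overlaps.
Bridge Stop starts before Gallery Transfer ends → Gallery Transfer and Bridge Stop overlap.
Gardens Tour starts after Gallery Transfer ends, so Gallery Transfer has no further overlaps.
Gardens Tour starts after Bridge Stop ends, so Bridge Stop has no further overlaps.
Cathedral Hike starts after Gardens Tour ends, so Gardens Tour has no further overlaps.
Old-Town Photo starts before Cathedral Hike ends → Cathedral Hike and Old-Town Photo overlap.

Bridge Stop & Gallery Transfer, Cathedral Break & Gallery Transfer, Cathedral Hike & Old-Town Photo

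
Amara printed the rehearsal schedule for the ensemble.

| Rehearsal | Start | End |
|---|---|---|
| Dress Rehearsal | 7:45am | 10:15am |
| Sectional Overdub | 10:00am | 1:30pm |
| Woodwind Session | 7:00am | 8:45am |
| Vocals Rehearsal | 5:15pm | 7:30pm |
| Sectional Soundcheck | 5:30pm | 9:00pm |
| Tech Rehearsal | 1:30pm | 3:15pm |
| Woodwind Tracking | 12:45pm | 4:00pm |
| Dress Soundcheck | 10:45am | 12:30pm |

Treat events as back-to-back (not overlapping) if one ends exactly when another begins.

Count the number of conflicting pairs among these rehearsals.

6

Two intervals overlap when each starts before the other ends.
Sorted by start: Woodwind Session, Dress Rehearsal, Sectional Overdub, Dress Soundcheck, Woodwind Tracking, Tech Rehearsal, Vocals Rehearsal, Sectional Soundcheck.
Dress Rehearsal starts before Woodwind Session ends → Woodwind Session and Dress Rehearsal overlap.
Sectional Overdub starts after Woodwind Session ends — done with Woodwind Session.
Sectional Overdub starts before Dress Rehearsal ends → Dress Rehearsal and Sectional Overdub overlap.
Dress Soundcheck starts after Dress Rehearsal ends — done with Dress Rehearsal.
Dress Soundcheck starts before Sectional Overdub ends → Sectional Overdub and Dress Soundcheck overlap.
Woodwind Tracking starts before Sectional Overdub ends → Sectional Overdub and Woodwind Tracking overlap.
Tech Rehearsal starts exactly when Sectional Overdub ends (back-to-back, no overlap) — done with Sectional Overdub.
Woodwind Tracking starts after Dress Soundcheck ends — done with Dress Soundcheck.
Tech Rehearsal starts before Woodwind Tracking ends → Woodwind Tracking and Tech Rehearsal overlap.
Vocals Rehearsal starts after Woodwind Tracking ends — done with Woodwind Tracking.
Vocals Rehearsal starts after Tech Rehearsal ends — done with Tech Rehearsal.
Sectional Soundcheck starts before Vocals Rehearsal ends → Vocals Rehearsal and Sectional Soundcheck overlap.
Overlapping pairs: Dress Rehearsal & Sectional Overdub, Dress Rehearsal & Woodwind Session, Dress Soundcheck & Sectional Overdub, Sectional Overdub & Woodwind Tracking, Sectional Soundcheck & Vocals Rehearsal, Tech Rehearsal & Woodwind Tracking — 6 in total.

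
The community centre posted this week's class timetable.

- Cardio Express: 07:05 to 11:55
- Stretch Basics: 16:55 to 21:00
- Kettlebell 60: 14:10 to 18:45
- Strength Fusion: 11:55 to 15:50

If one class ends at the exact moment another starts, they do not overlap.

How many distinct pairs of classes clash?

Sorted by start: Cardio Express, Strength Fusion, Kettlebell 60, Stretch Basics.
Strength Fusion starts exactly when Cardio Express ends (back-to-back, no overlap), so nothing later overlaps Cardio Express either.
Kettlebell 60 starts before Strength Fusion ends → Strength Fusion and Kettlebell 60 overlap.
Stretch Basics starts after Strength Fusion ends.
Stretch Basics starts before Kettlebell 60 ends → Kettlebell 60 and Stretch Basics overlap.
Overlapping pairs: Kettlebell 60 & Strength Fusion, Kettlebell 60 & Stretch Basics — 2 in total.

2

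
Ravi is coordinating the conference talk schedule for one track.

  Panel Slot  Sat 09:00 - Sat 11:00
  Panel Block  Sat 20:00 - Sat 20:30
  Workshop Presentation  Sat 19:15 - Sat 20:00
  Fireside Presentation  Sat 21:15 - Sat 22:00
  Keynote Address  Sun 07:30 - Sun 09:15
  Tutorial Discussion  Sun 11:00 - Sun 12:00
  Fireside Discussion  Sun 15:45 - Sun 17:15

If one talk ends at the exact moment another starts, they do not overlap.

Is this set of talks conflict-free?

Sorted by start: Panel Slot, Workshop Presentation, Panel Block, Fireside Presentation, Keynote Address, Tutorial Discussion, Fireside Discussion.
Workshop Presentation starts after Panel Slot ends; Panel Slot is clear from here.
Panel Block starts exactly when Workshop Presentation ends (back-to-back, no overlap); Workshop Presentation is clear from here.
Fireside Presentation starts after Panel Block ends; Panel Block is clear from here.
Keynote Address starts after Fireside Presentation ends; Fireside Presentation is clear from here.
Tutorial Discussion starts after Keynote Address ends; Keynote Address is clear from here.
Fireside Discussion starts after Tutorial Discussion ends.
Every pair is clear; the schedule has no overlaps.

Yes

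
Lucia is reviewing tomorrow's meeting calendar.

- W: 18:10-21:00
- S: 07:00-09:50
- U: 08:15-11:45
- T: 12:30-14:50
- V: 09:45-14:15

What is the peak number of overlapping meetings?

Sweep the timeline, counting +1 at each start and −1 at each end (ends before starts at a tie):
07:00 start S → 1
08:15 start U → 2
09:45 start V → 3
09:50 end S → 2
11:45 end U → 1
12:30 start T → 2
14:15 end V → 1
14:50 end T → 0
18:10 start W → 1
21:00 end W → 0
Peak is 3, at 09:45 (S, U, V).

3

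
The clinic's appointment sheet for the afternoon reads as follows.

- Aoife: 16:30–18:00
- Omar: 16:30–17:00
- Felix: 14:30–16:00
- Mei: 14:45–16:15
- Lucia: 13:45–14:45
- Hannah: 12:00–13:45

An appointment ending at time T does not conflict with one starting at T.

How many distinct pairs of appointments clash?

3

Sorted by start: Hannah, Lucia, Felix, Mei, Aoife, Omar.
Lucia starts exactly when Hannah ends (back-to-back, no overlap), so nothing later overlaps Hannah either.
Felix starts before Lucia ends → Lucia and Felix overlap.
Mei starts exactly when Lucia ends (back-to-back, no overlap), so nothing later overlaps Lucia either.
Mei starts before Felix ends → Felix and Mei overlap.
Aoife starts after Felix ends, so nothing later overlaps Felix either.
Aoife starts after Mei ends, so nothing later overlaps Mei either.
Omar starts before Aoife ends → Aoife and Omar overlap.
Overlapping pairs: Aoife & Omar, Felix & Lucia, Felix & Mei — 3 in total.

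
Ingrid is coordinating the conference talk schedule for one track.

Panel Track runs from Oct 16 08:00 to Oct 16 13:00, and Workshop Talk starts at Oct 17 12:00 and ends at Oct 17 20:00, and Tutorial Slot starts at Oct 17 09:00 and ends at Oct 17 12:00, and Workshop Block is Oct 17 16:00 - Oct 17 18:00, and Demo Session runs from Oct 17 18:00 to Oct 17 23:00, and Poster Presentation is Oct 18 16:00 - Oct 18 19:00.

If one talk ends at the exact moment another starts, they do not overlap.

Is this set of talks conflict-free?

No

Sorted by start: Panel Track, Tutorial Slot, Workshop Talk, Workshop Block, Demo Session, Poster Presentation.
Tutorial Slot starts after Panel Track ends; Panel Track is clear from here.
Workshop Talk starts exactly when Tutorial Slot ends (back-to-back, no overlap); Tutorial Slot is clear from here.
Workshop Block starts before Workshop Talk ends → Workshop Talk and Workshop Block overlap.
That's a conflict, so the schedule is not conflict-free.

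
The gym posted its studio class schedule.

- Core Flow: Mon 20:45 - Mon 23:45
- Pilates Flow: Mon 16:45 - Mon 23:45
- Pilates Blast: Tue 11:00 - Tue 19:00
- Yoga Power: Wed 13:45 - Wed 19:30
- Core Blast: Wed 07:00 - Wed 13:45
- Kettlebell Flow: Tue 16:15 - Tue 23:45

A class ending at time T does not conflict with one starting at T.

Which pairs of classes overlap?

Check each pair: they overlap iff neither finishes before the other starts.
Sorted by start: Pilates Flow, Core Flow, Pilates Blast, Kettlebell Flow, Core Blast, Yoga Power.
Core Flow starts before Pilates Flow ends → Pilates Flow and Core Flow overlap.
Pilates Blast starts after Pilates Flow ends — done with Pilates Flow.
Pilates Blast starts after Core Flow ends — done with Core Flow.
Kettlebell Flow starts before Pilates Blast ends → Pilates Blast and Kettlebell Flow overlap.
Core Blast starts after Pilates Blast ends — done with Pilates Blast.
Core Blast starts after Kettlebell Flow ends — done with Kettlebell Flow.
Yoga Power starts exactly when Core Blast ends (back-to-back, no overlap).

Core Flow & Pilates Flow, Kettlebell Flow & Pilates Blast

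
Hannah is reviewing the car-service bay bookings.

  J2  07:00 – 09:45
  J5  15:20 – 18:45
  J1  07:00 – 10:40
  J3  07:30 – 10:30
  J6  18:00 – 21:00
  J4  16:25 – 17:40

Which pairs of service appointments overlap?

J1 & J2, J1 & J3, J2 & J3, J4 & J5, J5 & J6

Sorted by start: J1, J2, J3, J5, J4, J6.
J2 starts before J1 ends → J1 and J2 overlap.
J3 starts before J1 ends → J1 and J3 overlap.
J5 starts after J1 ends, so J1 has no further overlaps.
J3 starts before J2 ends → J2 and J3 overlap.
J5 starts after J2 ends, so J2 has no further overlaps.
J5 starts after J3 ends, so J3 has no further overlaps.
J4 starts before J5 ends → J5 and J4 overlap.
J6 starts before J5 ends → J5 and J6 overlap.
J6 starts after J4 ends.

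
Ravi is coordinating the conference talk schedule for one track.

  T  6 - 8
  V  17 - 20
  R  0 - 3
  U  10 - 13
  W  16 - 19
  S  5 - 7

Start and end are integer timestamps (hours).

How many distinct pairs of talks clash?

2

Sorted by start: R, S, T, U, W, V.
S starts after R ends — done with R.
T starts before S ends → S and T overlap.
U starts after S ends — done with S.
U starts after T ends — done with T.
W starts after U ends — done with U.
V starts before W ends → W and V overlap.
Overlapping pairs: S & T, V & W — 2 in total.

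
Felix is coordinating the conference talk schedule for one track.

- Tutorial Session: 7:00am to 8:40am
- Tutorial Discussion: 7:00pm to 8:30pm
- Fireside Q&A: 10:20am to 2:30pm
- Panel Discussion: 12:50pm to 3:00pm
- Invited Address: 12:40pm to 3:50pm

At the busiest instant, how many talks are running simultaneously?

Sort all start/end points and keep a running count:
7:00am start Tutorial Session → 1
8:40am end Tutorial Session → 0
10:20am start Fireside Q&A → 1
12:40pm start Invited Address → 2
12:50pm start Panel Discussion → 3
2:30pm end Fireside Q&A → 2
3:00pm end Panel Discussion → 1
3:50pm end Invited Address → 0
7:00pm start Tutorial Discussion → 1
8:30pm end Tutorial Discussion → 0
Peak is 3, at 12:50pm (Fireside Q&A, Invited Address, Panel Discussion).

3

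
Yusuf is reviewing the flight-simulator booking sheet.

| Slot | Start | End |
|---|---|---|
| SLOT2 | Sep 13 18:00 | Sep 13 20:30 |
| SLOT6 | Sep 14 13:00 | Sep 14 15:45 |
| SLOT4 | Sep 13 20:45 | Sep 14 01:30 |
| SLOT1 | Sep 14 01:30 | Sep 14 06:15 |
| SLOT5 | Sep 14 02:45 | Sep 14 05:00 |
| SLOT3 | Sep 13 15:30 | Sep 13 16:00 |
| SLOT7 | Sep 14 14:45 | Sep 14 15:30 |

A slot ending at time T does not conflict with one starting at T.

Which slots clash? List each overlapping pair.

SLOT1 & SLOT5, SLOT6 & SLOT7

Sorted by start: SLOT3, SLOT2, SLOT4, SLOT1, SLOT5, SLOT6, SLOT7.
SLOT2 starts after SLOT3 ends, so nothing later overlaps SLOT3 either.
SLOT4 starts after SLOT2 ends, so nothing later overlaps SLOT2 either.
SLOT1 starts exactly when SLOT4 ends (back-to-back, no overlap), so nothing later overlaps SLOT4 either.
SLOT5 starts before SLOT1 ends → SLOT1 and SLOT5 overlap.
SLOT6 starts after SLOT1 ends, so nothing later overlaps SLOT1 either.
SLOT6 starts after SLOT5 ends, so nothing later overlaps SLOT5 either.
SLOT7 starts before SLOT6 ends → SLOT6 and SLOT7 overlap.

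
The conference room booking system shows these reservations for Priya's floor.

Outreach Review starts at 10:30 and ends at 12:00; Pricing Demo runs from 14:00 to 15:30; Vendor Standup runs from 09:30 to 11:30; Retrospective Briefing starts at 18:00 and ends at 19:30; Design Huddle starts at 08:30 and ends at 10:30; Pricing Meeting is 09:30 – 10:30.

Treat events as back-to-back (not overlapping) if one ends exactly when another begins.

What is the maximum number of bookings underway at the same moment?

3

Sort all start/end points and keep a running count:
08:30 start Design Huddle → 1
09:30 start Pricing Meeting → 2
09:30 start Vendor Standup → 3
10:30 end Design Huddle → 2
10:30 end Pricing Meeting → 1
10:30 start Outreach Review → 2
11:30 end Vendor Standup → 1
12:00 end Outreach Review → 0
14:00 start Pricing Demo → 1
15:30 end Pricing Demo → 0
18:00 start Retrospective Briefing → 1
19:30 end Retrospective Briefing → 0
Peak is 3, at 09:30 (Design Huddle, Pricing Meeting, Vendor Standup).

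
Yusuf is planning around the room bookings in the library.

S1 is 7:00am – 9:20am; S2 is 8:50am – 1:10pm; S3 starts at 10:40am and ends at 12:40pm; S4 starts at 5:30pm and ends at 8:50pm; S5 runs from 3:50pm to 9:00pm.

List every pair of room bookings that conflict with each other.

Sorted by start: S1, S2, S3, S5, S4.
S2 starts before S1 ends → S1 and S2 overlap.
S3 starts after S1 ends; S1 is clear from here.
S3 starts before S2 ends → S2 and S3 overlap.
S5 starts after S2 ends; S2 is clear from here.
S5 starts after S3 ends; S3 is clear from here.
S4 starts before S5 ends → S5 and S4 overlap.

S1 & S2, S2 & S3, S4 & S5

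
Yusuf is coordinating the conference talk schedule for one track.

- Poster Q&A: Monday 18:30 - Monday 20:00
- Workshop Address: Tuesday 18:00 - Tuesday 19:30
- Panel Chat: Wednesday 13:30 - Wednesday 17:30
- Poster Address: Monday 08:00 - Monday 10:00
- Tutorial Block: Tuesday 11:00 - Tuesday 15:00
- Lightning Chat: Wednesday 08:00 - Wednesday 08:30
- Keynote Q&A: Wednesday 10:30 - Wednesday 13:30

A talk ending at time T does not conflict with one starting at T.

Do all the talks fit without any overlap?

Yes

Sorted by start: Poster Address, Poster Q&A, Tutorial Block, Workshop Address, Lightning Chat, Keynote Q&A, Panel Chat.
Poster Q&A starts after Poster Address ends; Poster Address is clear from here.
Tutorial Block starts after Poster Q&A ends; Poster Q&A is clear from here.
Workshop Address starts after Tutorial Block ends; Tutorial Block is clear from here.
Lightning Chat starts after Workshop Address ends; Workshop Address is clear from here.
Keynote Q&A starts after Lightning Chat ends; Lightning Chat is clear from here.
Panel Chat starts exactly when Keynote Q&A ends (back-to-back, no overlap).
Every pair is clear; the schedule has no overlaps.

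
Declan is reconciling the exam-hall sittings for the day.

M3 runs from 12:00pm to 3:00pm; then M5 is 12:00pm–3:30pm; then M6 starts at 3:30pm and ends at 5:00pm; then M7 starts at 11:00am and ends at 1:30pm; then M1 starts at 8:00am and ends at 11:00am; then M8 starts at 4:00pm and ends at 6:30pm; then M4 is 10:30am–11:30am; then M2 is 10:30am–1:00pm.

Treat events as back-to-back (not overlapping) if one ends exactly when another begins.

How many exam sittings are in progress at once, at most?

4

Walk through starts and ends in time order (an end at T is processed before a start at T):
8:00am start M1 → 1
10:30am start M2 → 2
10:30am start M4 → 3
11:00am end M1 → 2
11:00am start M7 → 3
11:30am end M4 → 2
12:00pm start M3 → 3
12:00pm start M5 → 4
1:00pm end M2 → 3
1:30pm end M7 → 2
3:00pm end M3 → 1
3:30pm end M5 → 0
3:30pm start M6 → 1
4:00pm start M8 → 2
5:00pm end M6 → 1
6:30pm end M8 → 0
Peak is 4, at 12:00pm (M2, M3, M5, M7).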